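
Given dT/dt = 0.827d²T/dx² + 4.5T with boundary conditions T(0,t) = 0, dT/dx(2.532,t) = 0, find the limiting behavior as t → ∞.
T grows unboundedly. Reaction dominates diffusion (r=4.5 > κπ²/(4L²)≈0.32); solution grows exponentially.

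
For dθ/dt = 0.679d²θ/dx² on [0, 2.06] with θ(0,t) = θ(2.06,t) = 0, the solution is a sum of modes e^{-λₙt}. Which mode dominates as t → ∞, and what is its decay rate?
Eigenvalues: λₙ = 0.679n²π²/2.06².
First three modes:
  n=1: λ₁ = 0.679π²/2.06² ≈ 1.579
  n=2: λ₂ = 2.716π²/2.06² ≈ 6.317 (4× faster decay)
  n=3: λ₃ = 6.111π²/2.06² ≈ 14.213 (9× faster decay)
As t → ∞, higher modes decay exponentially faster. The n=1 mode dominates: θ ~ c₁ sin(πx/2.06) e^{-λ₁t}.
Decay rate: λ₁ = 0.679π²/2.06² ≈ 1.579.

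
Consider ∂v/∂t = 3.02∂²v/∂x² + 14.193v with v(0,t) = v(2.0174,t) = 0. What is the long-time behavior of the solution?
As t → ∞, v grows unboundedly. Reaction dominates diffusion (r=14.193 > κπ²/L²≈7.32); solution grows exponentially.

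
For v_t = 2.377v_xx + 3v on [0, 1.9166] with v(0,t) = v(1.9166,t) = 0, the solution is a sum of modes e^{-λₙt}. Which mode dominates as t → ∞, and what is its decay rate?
Eigenvalues: λₙ = 2.377n²π²/1.9166² - 3.
First three modes:
  n=1: λ₁ = 2.377π²/1.9166² - 3 ≈ 3.387
  n=2: λ₂ = 9.508π²/1.9166² - 3 ≈ 22.546
  n=3: λ₃ = 21.393π²/1.9166² - 3 ≈ 54.479
Since 2.377π²/1.9166² ≈ 6.387 > 3, all λₙ > 0.
The n=1 mode decays slowest → dominates as t → ∞.
Asymptotic: v ~ c₁ sin(πx/1.9166) e^{-λ₁t} with decay rate λ₁ ≈ 3.387.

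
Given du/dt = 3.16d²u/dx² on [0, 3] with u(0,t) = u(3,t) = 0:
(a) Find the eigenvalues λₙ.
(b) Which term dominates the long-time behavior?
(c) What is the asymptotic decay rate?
Eigenvalues: λₙ = 3.16n²π²/3².
First three modes:
  n=1: λ₁ = 3.16π²/3² ≈ 3.465
  n=2: λ₂ = 12.64π²/3² ≈ 13.861 (4× faster decay)
  n=3: λ₃ = 28.44π²/3² ≈ 31.188 (9× faster decay)
As t → ∞, higher modes decay exponentially faster. The n=1 mode dominates: u ~ c₁ sin(πx/3) e^{-λ₁t}.
Decay rate: λ₁ = 3.16π²/3² ≈ 3.465.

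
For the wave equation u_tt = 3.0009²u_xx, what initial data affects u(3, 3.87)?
Domain of dependence: [-8.613483, 14.613483]. Signals travel at speed 3.0009, so data within |x - 3| ≤ 3.0009·3.87 = 11.613483 can reach the point.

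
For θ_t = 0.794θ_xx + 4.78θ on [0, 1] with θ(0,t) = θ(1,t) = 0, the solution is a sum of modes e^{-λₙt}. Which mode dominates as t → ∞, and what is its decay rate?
Eigenvalues: λₙ = 0.794n²π²/1² - 4.78.
First three modes:
  n=1: λ₁ = 0.794π² - 4.78 ≈ 3.056
  n=2: λ₂ = 3.176π² - 4.78 ≈ 26.566
  n=3: λ₃ = 7.146π² - 4.78 ≈ 65.748
Since 0.794π² ≈ 7.836 > 4.78, all λₙ > 0.
The n=1 mode decays slowest → dominates as t → ∞.
Asymptotic: θ ~ c₁ sin(πx/1) e^{-λ₁t} with decay rate λ₁ ≈ 3.056.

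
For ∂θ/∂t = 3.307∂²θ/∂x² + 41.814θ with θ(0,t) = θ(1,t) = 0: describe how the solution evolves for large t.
θ grows unboundedly. Reaction dominates diffusion (r=41.814 > κπ²/L²≈32.64); solution grows exponentially.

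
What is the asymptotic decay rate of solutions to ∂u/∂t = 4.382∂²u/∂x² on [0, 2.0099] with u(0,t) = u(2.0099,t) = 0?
Eigenvalues: λₙ = 4.382n²π²/2.0099².
First three modes:
  n=1: λ₁ = 4.382π²/2.0099² ≈ 10.706
  n=2: λ₂ = 17.528π²/2.0099² ≈ 42.824 (4× faster decay)
  n=3: λ₃ = 39.438π²/2.0099² ≈ 96.353 (9× faster decay)
As t → ∞, higher modes decay exponentially faster. The n=1 mode dominates: u ~ c₁ sin(πx/2.0099) e^{-λ₁t}.
Decay rate: λ₁ = 4.382π²/2.0099² ≈ 10.706.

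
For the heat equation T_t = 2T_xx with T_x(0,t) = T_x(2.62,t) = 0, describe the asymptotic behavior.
T → constant (steady state). Heat is conserved (no flux at boundaries); solution approaches the spatial average.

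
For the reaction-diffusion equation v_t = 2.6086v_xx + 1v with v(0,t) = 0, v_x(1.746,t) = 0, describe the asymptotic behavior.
v → 0. Diffusion dominates reaction (r=1 < κπ²/(4L²)≈2.11); solution decays.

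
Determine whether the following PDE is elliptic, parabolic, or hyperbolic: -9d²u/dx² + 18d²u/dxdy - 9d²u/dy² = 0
Coefficients: A = -9, B = 18, C = -9. B² - 4AC = 0, which is zero, so the equation is parabolic.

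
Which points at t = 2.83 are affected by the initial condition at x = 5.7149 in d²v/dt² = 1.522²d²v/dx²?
Domain of influence: [1.40764, 10.02216]. Data at x = 5.7149 spreads outward at speed 1.522.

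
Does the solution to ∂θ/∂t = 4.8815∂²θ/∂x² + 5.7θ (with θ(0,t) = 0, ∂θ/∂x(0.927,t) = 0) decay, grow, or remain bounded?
θ → 0. Diffusion dominates reaction (r=5.7 < κπ²/(4L²)≈14.02); solution decays.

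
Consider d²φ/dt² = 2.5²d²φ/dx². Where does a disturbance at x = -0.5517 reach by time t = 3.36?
Domain of influence: [-8.9517, 7.8483]. Data at x = -0.5517 spreads outward at speed 2.5.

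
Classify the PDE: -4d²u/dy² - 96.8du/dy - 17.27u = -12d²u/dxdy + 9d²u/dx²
Rewriting in standard form: -9d²u/dx² + 12d²u/dxdy - 4d²u/dy² - 96.8du/dy - 17.27u = 0. A = -9, B = 12, C = -4. Discriminant B² - 4AC = 0. Since 0 = 0, parabolic.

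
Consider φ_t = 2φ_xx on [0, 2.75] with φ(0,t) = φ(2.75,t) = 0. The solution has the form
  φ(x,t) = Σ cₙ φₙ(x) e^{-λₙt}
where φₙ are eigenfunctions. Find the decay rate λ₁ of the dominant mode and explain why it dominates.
Eigenvalues: λₙ = 2n²π²/2.75².
First three modes:
  n=1: λ₁ = 2π²/2.75² ≈ 2.61
  n=2: λ₂ = 8π²/2.75² ≈ 10.441 (4× faster decay)
  n=3: λ₃ = 18π²/2.75² ≈ 23.491 (9× faster decay)
As t → ∞, higher modes decay exponentially faster. The n=1 mode dominates: φ ~ c₁ sin(πx/2.75) e^{-λ₁t}.
Decay rate: λ₁ = 2π²/2.75² ≈ 2.61.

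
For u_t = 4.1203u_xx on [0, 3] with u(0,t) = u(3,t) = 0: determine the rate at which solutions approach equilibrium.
Eigenvalues: λₙ = 4.1203n²π²/3².
First three modes:
  n=1: λ₁ = 4.1203π²/3² ≈ 4.518
  n=2: λ₂ = 16.4812π²/3² ≈ 18.074 (4× faster decay)
  n=3: λ₃ = 37.0827π²/3² ≈ 40.666 (9× faster decay)
As t → ∞, higher modes decay exponentially faster. The n=1 mode dominates: u ~ c₁ sin(πx/3) e^{-λ₁t}.
Decay rate: λ₁ = 4.1203π²/3² ≈ 4.518.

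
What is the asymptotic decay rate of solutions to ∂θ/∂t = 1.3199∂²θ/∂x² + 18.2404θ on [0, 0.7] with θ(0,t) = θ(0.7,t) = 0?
Eigenvalues: λₙ = 1.3199n²π²/0.7² - 18.2404.
First three modes:
  n=1: λ₁ = 1.3199π²/0.7² - 18.2404 ≈ 8.345
  n=2: λ₂ = 5.2796π²/0.7² - 18.2404 ≈ 88.102
  n=3: λ₃ = 11.8791π²/0.7² - 18.2404 ≈ 221.029
Since 1.3199π²/0.7² ≈ 26.585 > 18.2404, all λₙ > 0.
The n=1 mode decays slowest → dominates as t → ∞.
Asymptotic: θ ~ c₁ sin(πx/0.7) e^{-λ₁t} with decay rate λ₁ ≈ 8.345.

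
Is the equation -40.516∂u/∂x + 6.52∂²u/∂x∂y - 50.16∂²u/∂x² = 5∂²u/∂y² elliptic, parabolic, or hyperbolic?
Rewriting in standard form: -50.16∂²u/∂x² + 6.52∂²u/∂x∂y - 5∂²u/∂y² - 40.516∂u/∂x = 0. Computing B² - 4AC with A = -50.16, B = 6.52, C = -5: discriminant = -960.6896 (negative). Answer: elliptic.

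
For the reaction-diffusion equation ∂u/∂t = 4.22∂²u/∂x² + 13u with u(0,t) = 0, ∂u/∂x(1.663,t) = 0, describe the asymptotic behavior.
u grows unboundedly. Reaction dominates diffusion (r=13 > κπ²/(4L²)≈3.77); solution grows exponentially.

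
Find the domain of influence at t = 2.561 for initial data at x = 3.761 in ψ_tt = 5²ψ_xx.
Domain of influence: [-9.044, 16.566]. Data at x = 3.761 spreads outward at speed 5.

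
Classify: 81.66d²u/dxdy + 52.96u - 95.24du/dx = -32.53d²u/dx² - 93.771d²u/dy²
Rewriting in standard form: 32.53d²u/dx² + 81.66d²u/dxdy + 93.771d²u/dy² - 95.24du/dx + 52.96u = 0. Elliptic (discriminant = -5533.12692).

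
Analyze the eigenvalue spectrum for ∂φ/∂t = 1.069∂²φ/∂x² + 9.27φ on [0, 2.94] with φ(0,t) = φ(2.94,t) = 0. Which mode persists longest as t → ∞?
Eigenvalues: λₙ = 1.069n²π²/2.94² - 9.27.
First three modes:
  n=1: λ₁ = 1.069π²/2.94² - 9.27 ≈ -8.049
  n=2: λ₂ = 4.276π²/2.94² - 9.27 ≈ -4.387
  n=3: λ₃ = 9.621π²/2.94² - 9.27 ≈ 1.716
Since 1.069π²/2.94² ≈ 1.221 < 9.27, λ₁ < 0.
The n=1 mode grows fastest (−λₙ is largest for n=1) → dominates.
Asymptotic: φ ~ c₁ sin(πx/2.94) e^{8.049t} (exponential growth at rate −λ₁ ≈ 8.049).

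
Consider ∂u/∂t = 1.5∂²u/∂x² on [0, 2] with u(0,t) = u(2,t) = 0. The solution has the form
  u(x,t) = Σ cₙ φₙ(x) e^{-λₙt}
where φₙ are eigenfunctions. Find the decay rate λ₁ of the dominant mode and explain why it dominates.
Eigenvalues: λₙ = 1.5n²π²/2².
First three modes:
  n=1: λ₁ = 1.5π²/2² ≈ 3.701
  n=2: λ₂ = 6π²/2² ≈ 14.804 (4× faster decay)
  n=3: λ₃ = 13.5π²/2² ≈ 33.31 (9× faster decay)
As t → ∞, higher modes decay exponentially faster. The n=1 mode dominates: u ~ c₁ sin(πx/2) e^{-λ₁t}.
Decay rate: λ₁ = 1.5π²/2² ≈ 3.701.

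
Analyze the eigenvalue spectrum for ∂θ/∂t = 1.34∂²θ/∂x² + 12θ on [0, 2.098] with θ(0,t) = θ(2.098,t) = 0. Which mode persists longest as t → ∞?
Eigenvalues: λₙ = 1.34n²π²/2.098² - 12.
First three modes:
  n=1: λ₁ = 1.34π²/2.098² - 12 ≈ -8.995
  n=2: λ₂ = 5.36π²/2.098² - 12 ≈ 0.019
  n=3: λ₃ = 12.06π²/2.098² - 12 ≈ 15.042
Since 1.34π²/2.098² ≈ 3.005 < 12, λ₁ < 0.
The n=1 mode grows fastest (−λₙ is largest for n=1) → dominates.
Asymptotic: θ ~ c₁ sin(πx/2.098) e^{8.995t} (exponential growth at rate −λ₁ ≈ 8.995).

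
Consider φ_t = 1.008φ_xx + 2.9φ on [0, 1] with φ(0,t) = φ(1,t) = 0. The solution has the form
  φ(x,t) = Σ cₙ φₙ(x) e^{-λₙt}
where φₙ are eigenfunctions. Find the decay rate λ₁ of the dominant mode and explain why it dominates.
Eigenvalues: λₙ = 1.008n²π²/1² - 2.9.
First three modes:
  n=1: λ₁ = 1.008π² - 2.9 ≈ 7.049
  n=2: λ₂ = 4.032π² - 2.9 ≈ 36.894
  n=3: λ₃ = 9.072π² - 2.9 ≈ 86.637
Since 1.008π² ≈ 9.949 > 2.9, all λₙ > 0.
The n=1 mode decays slowest → dominates as t → ∞.
Asymptotic: φ ~ c₁ sin(πx/1) e^{-λ₁t} with decay rate λ₁ ≈ 7.049.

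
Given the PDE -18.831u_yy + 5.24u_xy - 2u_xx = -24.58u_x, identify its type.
Rewriting in standard form: -2u_xx + 5.24u_xy - 18.831u_yy + 24.58u_x = 0. The second-order coefficients are A = -2, B = 5.24, C = -18.831. Since B² - 4AC = -123.1904 < 0, this is an elliptic PDE.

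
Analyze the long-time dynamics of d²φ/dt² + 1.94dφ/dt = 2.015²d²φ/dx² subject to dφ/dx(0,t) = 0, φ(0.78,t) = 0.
Long-time behavior: φ → 0. Damping (γ=1.94) dissipates energy; oscillations decay exponentially.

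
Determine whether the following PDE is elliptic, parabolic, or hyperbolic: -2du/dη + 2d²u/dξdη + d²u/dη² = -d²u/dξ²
Rewriting in standard form: d²u/dξ² + 2d²u/dξdη + d²u/dη² - 2du/dη = 0. Coefficients: A = 1, B = 2, C = 1. B² - 4AC = 0, which is zero, so the equation is parabolic.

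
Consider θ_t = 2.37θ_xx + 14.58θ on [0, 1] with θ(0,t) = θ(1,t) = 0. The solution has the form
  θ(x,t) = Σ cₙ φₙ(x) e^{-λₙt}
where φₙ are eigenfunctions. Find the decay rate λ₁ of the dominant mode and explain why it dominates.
Eigenvalues: λₙ = 2.37n²π²/1² - 14.58.
First three modes:
  n=1: λ₁ = 2.37π² - 14.58 ≈ 8.811
  n=2: λ₂ = 9.48π² - 14.58 ≈ 78.984
  n=3: λ₃ = 21.33π² - 14.58 ≈ 195.939
Since 2.37π² ≈ 23.391 > 14.58, all λₙ > 0.
The n=1 mode decays slowest → dominates as t → ∞.
Asymptotic: θ ~ c₁ sin(πx/1) e^{-λ₁t} with decay rate λ₁ ≈ 8.811.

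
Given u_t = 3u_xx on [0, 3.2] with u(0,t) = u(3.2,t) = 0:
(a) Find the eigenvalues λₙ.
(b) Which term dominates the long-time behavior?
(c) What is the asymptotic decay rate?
Eigenvalues: λₙ = 3n²π²/3.2².
First three modes:
  n=1: λ₁ = 3π²/3.2² ≈ 2.891
  n=2: λ₂ = 12π²/3.2² ≈ 11.566 (4× faster decay)
  n=3: λ₃ = 27π²/3.2² ≈ 26.023 (9× faster decay)
As t → ∞, higher modes decay exponentially faster. The n=1 mode dominates: u ~ c₁ sin(πx/3.2) e^{-λ₁t}.
Decay rate: λ₁ = 3π²/3.2² ≈ 2.891.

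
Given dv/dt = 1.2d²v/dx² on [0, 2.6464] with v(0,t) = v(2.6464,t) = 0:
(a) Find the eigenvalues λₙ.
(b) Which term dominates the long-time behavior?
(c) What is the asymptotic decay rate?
Eigenvalues: λₙ = 1.2n²π²/2.6464².
First three modes:
  n=1: λ₁ = 1.2π²/2.6464² ≈ 1.691
  n=2: λ₂ = 4.8π²/2.6464² ≈ 6.764 (4× faster decay)
  n=3: λ₃ = 10.8π²/2.6464² ≈ 15.22 (9× faster decay)
As t → ∞, higher modes decay exponentially faster. The n=1 mode dominates: v ~ c₁ sin(πx/2.6464) e^{-λ₁t}.
Decay rate: λ₁ = 1.2π²/2.6464² ≈ 1.691.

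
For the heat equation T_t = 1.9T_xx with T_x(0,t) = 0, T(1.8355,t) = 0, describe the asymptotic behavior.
T → 0. Heat escapes through the Dirichlet boundary.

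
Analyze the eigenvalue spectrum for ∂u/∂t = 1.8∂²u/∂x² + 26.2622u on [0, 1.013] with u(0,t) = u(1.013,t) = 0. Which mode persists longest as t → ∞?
Eigenvalues: λₙ = 1.8n²π²/1.013² - 26.2622.
First three modes:
  n=1: λ₁ = 1.8π²/1.013² - 26.2622 ≈ -8.95
  n=2: λ₂ = 7.2π²/1.013² - 26.2622 ≈ 42.987
  n=3: λ₃ = 16.2π²/1.013² - 26.2622 ≈ 129.548
Since 1.8π²/1.013² ≈ 17.312 < 26.2622, λ₁ < 0.
The n=1 mode grows fastest (−λₙ is largest for n=1) → dominates.
Asymptotic: u ~ c₁ sin(πx/1.013) e^{8.95t} (exponential growth at rate −λ₁ ≈ 8.95).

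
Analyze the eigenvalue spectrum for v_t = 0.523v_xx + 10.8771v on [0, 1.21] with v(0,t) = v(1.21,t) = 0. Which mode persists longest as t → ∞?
Eigenvalues: λₙ = 0.523n²π²/1.21² - 10.8771.
First three modes:
  n=1: λ₁ = 0.523π²/1.21² - 10.8771 ≈ -7.352
  n=2: λ₂ = 2.092π²/1.21² - 10.8771 ≈ 3.225
  n=3: λ₃ = 4.707π²/1.21² - 10.8771 ≈ 20.853
Since 0.523π²/1.21² ≈ 3.526 < 10.8771, λ₁ < 0.
The n=1 mode grows fastest (−λₙ is largest for n=1) → dominates.
Asymptotic: v ~ c₁ sin(πx/1.21) e^{7.352t} (exponential growth at rate −λ₁ ≈ 7.352).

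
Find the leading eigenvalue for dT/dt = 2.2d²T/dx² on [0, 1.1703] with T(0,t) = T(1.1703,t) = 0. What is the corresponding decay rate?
Eigenvalues: λₙ = 2.2n²π²/1.1703².
First three modes:
  n=1: λ₁ = 2.2π²/1.1703² ≈ 15.854
  n=2: λ₂ = 8.8π²/1.1703² ≈ 63.414 (4× faster decay)
  n=3: λ₃ = 19.8π²/1.1703² ≈ 142.682 (9× faster decay)
As t → ∞, higher modes decay exponentially faster. The n=1 mode dominates: T ~ c₁ sin(πx/1.1703) e^{-λ₁t}.
Decay rate: λ₁ = 2.2π²/1.1703² ≈ 15.854.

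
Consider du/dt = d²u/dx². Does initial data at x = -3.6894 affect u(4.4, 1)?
Yes, for any finite x. The heat equation has infinite propagation speed, so all initial data affects all points at any t > 0.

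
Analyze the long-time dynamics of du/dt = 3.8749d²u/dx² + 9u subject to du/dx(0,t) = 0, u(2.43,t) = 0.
Long-time behavior: u grows unboundedly. Reaction dominates diffusion (r=9 > κπ²/(4L²)≈1.62); solution grows exponentially.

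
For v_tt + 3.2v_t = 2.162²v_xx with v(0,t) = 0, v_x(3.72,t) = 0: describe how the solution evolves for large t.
v → 0. Damping (γ=3.2) dissipates energy; oscillations decay exponentially.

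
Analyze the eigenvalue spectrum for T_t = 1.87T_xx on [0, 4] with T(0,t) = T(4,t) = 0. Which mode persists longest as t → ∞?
Eigenvalues: λₙ = 1.87n²π²/4².
First three modes:
  n=1: λ₁ = 1.87π²/4² ≈ 1.154
  n=2: λ₂ = 7.48π²/4² ≈ 4.614 (4× faster decay)
  n=3: λ₃ = 16.83π²/4² ≈ 10.382 (9× faster decay)
As t → ∞, higher modes decay exponentially faster. The n=1 mode dominates: T ~ c₁ sin(πx/4) e^{-λ₁t}.
Decay rate: λ₁ = 1.87π²/4² ≈ 1.154.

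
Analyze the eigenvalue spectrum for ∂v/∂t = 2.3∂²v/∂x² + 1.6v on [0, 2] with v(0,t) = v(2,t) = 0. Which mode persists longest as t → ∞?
Eigenvalues: λₙ = 2.3n²π²/2² - 1.6.
First three modes:
  n=1: λ₁ = 2.3π²/2² - 1.6 ≈ 4.075
  n=2: λ₂ = 9.2π²/2² - 1.6 ≈ 21.1
  n=3: λ₃ = 20.7π²/2² - 1.6 ≈ 49.475
Since 2.3π²/2² ≈ 5.675 > 1.6, all λₙ > 0.
The n=1 mode decays slowest → dominates as t → ∞.
Asymptotic: v ~ c₁ sin(πx/2) e^{-λ₁t} with decay rate λ₁ ≈ 4.075.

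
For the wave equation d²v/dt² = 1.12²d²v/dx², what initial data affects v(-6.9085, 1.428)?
Domain of dependence: [-8.50786, -5.30914]. Signals travel at speed 1.12, so data within |x - -6.9085| ≤ 1.12·1.428 = 1.59936 can reach the point.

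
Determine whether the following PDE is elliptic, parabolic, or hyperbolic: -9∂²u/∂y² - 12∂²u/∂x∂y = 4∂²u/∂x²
Rewriting in standard form: -4∂²u/∂x² - 12∂²u/∂x∂y - 9∂²u/∂y² = 0. Coefficients: A = -4, B = -12, C = -9. B² - 4AC = 0, which is zero, so the equation is parabolic.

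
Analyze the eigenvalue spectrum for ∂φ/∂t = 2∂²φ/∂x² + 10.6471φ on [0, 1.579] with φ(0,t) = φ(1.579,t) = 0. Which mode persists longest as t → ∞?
Eigenvalues: λₙ = 2n²π²/1.579² - 10.6471.
First three modes:
  n=1: λ₁ = 2π²/1.579² - 10.6471 ≈ -2.73
  n=2: λ₂ = 8π²/1.579² - 10.6471 ≈ 21.021
  n=3: λ₃ = 18π²/1.579² - 10.6471 ≈ 60.607
Since 2π²/1.579² ≈ 7.917 < 10.6471, λ₁ < 0.
The n=1 mode grows fastest (−λₙ is largest for n=1) → dominates.
Asymptotic: φ ~ c₁ sin(πx/1.579) e^{2.73t} (exponential growth at rate −λ₁ ≈ 2.73).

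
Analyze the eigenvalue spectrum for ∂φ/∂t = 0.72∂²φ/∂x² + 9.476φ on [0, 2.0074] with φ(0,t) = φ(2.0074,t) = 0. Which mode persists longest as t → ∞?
Eigenvalues: λₙ = 0.72n²π²/2.0074² - 9.476.
First three modes:
  n=1: λ₁ = 0.72π²/2.0074² - 9.476 ≈ -7.713
  n=2: λ₂ = 2.88π²/2.0074² - 9.476 ≈ -2.422
  n=3: λ₃ = 6.48π²/2.0074² - 9.476 ≈ 6.395
Since 0.72π²/2.0074² ≈ 1.763 < 9.476, λ₁ < 0.
The n=1 mode grows fastest (−λₙ is largest for n=1) → dominates.
Asymptotic: φ ~ c₁ sin(πx/2.0074) e^{7.713t} (exponential growth at rate −λ₁ ≈ 7.713).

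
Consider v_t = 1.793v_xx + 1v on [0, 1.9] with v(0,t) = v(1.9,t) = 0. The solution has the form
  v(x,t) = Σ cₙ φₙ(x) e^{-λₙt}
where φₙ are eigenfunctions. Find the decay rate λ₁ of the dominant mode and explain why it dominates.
Eigenvalues: λₙ = 1.793n²π²/1.9² - 1.
First three modes:
  n=1: λ₁ = 1.793π²/1.9² - 1 ≈ 3.902
  n=2: λ₂ = 7.172π²/1.9² - 1 ≈ 18.608
  n=3: λ₃ = 16.137π²/1.9² - 1 ≈ 43.118
Since 1.793π²/1.9² ≈ 4.902 > 1, all λₙ > 0.
The n=1 mode decays slowest → dominates as t → ∞.
Asymptotic: v ~ c₁ sin(πx/1.9) e^{-λ₁t} with decay rate λ₁ ≈ 3.902.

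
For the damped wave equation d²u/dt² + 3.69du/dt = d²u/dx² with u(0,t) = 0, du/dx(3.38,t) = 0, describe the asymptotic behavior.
u → 0. Damping (γ=3.69) dissipates energy; oscillations decay exponentially.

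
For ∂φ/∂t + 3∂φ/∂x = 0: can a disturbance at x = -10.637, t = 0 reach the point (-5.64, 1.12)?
No. Only data at x = -9 affects (-5.64, 1.12). Advection has one-way propagation along characteristics.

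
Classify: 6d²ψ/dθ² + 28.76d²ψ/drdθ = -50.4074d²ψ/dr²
Rewriting in standard form: 50.4074d²ψ/dr² + 28.76d²ψ/drdθ + 6d²ψ/dθ² = 0. Elliptic (discriminant = -382.64).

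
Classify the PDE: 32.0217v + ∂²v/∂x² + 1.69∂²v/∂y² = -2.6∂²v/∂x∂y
Rewriting in standard form: ∂²v/∂x² + 2.6∂²v/∂x∂y + 1.69∂²v/∂y² + 32.0217v = 0. A = 1, B = 2.6, C = 1.69. Discriminant B² - 4AC = 0. Since 0 = 0, parabolic.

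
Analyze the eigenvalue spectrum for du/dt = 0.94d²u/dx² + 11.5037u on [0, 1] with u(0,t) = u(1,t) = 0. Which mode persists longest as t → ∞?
Eigenvalues: λₙ = 0.94n²π²/1² - 11.5037.
First three modes:
  n=1: λ₁ = 0.94π² - 11.5037 ≈ -2.226
  n=2: λ₂ = 3.76π² - 11.5037 ≈ 25.606
  n=3: λ₃ = 8.46π² - 11.5037 ≈ 71.993
Since 0.94π² ≈ 9.277 < 11.5037, λ₁ < 0.
The n=1 mode grows fastest (−λₙ is largest for n=1) → dominates.
Asymptotic: u ~ c₁ sin(πx/1) e^{2.226t} (exponential growth at rate −λ₁ ≈ 2.226).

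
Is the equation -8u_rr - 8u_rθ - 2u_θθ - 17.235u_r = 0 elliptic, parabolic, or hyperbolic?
Computing B² - 4AC with A = -8, B = -8, C = -2: discriminant = 0 (zero). Answer: parabolic.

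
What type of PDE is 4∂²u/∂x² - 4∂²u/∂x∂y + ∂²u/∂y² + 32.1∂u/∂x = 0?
With A = 4, B = -4, C = 1, the discriminant is 0. This is a parabolic PDE.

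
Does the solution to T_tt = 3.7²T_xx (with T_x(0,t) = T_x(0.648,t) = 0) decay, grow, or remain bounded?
T oscillates about a mean that drifts linearly in t (generically unbounded; no decay). There is no damping, so the nonconstant modes persist as standing waves (energy conserved, no decay). But with Neumann conditions at both ends the constant mode has eigenvalue 0: the spatial mean M(t) of T satisfies M'' = 0, so M(t) = M(0) + M'(0)·t. Unless the initial velocity has zero mean (∫T_t(x,0)dx = 0), the solution grows linearly in t (unbounded, though not exponentially); if it does have zero mean, the solution stays bounded and simply oscillates.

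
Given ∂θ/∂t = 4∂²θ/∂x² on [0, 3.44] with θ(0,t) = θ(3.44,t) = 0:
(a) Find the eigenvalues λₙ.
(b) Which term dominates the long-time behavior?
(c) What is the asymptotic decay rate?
Eigenvalues: λₙ = 4n²π²/3.44².
First three modes:
  n=1: λ₁ = 4π²/3.44² ≈ 3.336
  n=2: λ₂ = 16π²/3.44² ≈ 13.345 (4× faster decay)
  n=3: λ₃ = 36π²/3.44² ≈ 30.025 (9× faster decay)
As t → ∞, higher modes decay exponentially faster. The n=1 mode dominates: θ ~ c₁ sin(πx/3.44) e^{-λ₁t}.
Decay rate: λ₁ = 4π²/3.44² ≈ 3.336.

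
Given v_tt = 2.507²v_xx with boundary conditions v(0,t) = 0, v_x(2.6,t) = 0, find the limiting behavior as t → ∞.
v oscillates (no decay). Energy is conserved; the solution oscillates indefinitely as standing waves.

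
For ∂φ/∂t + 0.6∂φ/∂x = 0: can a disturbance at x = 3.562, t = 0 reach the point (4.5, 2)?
No. Only data at x = 3.3 affects (4.5, 2). Advection has one-way propagation along characteristics.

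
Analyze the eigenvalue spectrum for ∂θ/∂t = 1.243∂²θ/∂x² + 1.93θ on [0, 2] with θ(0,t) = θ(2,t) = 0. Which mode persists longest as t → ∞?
Eigenvalues: λₙ = 1.243n²π²/2² - 1.93.
First three modes:
  n=1: λ₁ = 1.243π²/2² - 1.93 ≈ 1.137
  n=2: λ₂ = 4.972π²/2² - 1.93 ≈ 10.338
  n=3: λ₃ = 11.187π²/2² - 1.93 ≈ 25.673
Since 1.243π²/2² ≈ 3.067 > 1.93, all λₙ > 0.
The n=1 mode decays slowest → dominates as t → ∞.
Asymptotic: θ ~ c₁ sin(πx/2) e^{-λ₁t} with decay rate λ₁ ≈ 1.137.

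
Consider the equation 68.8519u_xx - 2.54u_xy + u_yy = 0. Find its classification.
Elliptic. (A = 68.8519, B = -2.54, C = 1 gives B² - 4AC = -268.956.)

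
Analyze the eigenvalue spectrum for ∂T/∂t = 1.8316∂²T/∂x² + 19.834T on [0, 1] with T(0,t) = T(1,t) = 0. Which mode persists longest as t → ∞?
Eigenvalues: λₙ = 1.8316n²π²/1² - 19.834.
First three modes:
  n=1: λ₁ = 1.8316π² - 19.834 ≈ -1.757
  n=2: λ₂ = 7.3264π² - 19.834 ≈ 52.475
  n=3: λ₃ = 16.4844π² - 19.834 ≈ 142.861
Since 1.8316π² ≈ 18.077 < 19.834, λ₁ < 0.
The n=1 mode grows fastest (−λₙ is largest for n=1) → dominates.
Asymptotic: T ~ c₁ sin(πx/1) e^{1.757t} (exponential growth at rate −λ₁ ≈ 1.757).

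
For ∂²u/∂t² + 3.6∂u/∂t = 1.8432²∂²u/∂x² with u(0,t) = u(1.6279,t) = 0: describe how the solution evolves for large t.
u → 0. Damping (γ=3.6) dissipates energy; oscillations decay exponentially.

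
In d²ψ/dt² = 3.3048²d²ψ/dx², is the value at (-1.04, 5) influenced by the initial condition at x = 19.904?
No. The domain of dependence is [-17.564, 15.484], and 19.904 is outside this interval.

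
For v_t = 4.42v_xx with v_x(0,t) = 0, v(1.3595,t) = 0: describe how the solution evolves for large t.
v → 0. Heat escapes through the Dirichlet boundary.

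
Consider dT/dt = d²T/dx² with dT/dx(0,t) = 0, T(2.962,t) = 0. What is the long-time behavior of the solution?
As t → ∞, T → 0. Heat escapes through the Dirichlet boundary.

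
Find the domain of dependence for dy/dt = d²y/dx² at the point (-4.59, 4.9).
The entire real line. The heat equation has infinite propagation speed: any initial disturbance instantly affects all points (though exponentially small far away).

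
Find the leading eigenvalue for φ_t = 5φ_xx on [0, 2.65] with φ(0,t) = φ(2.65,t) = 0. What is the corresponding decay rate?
Eigenvalues: λₙ = 5n²π²/2.65².
First three modes:
  n=1: λ₁ = 5π²/2.65² ≈ 7.027
  n=2: λ₂ = 20π²/2.65² ≈ 28.109 (4× faster decay)
  n=3: λ₃ = 45π²/2.65² ≈ 63.244 (9× faster decay)
As t → ∞, higher modes decay exponentially faster. The n=1 mode dominates: φ ~ c₁ sin(πx/2.65) e^{-λ₁t}.
Decay rate: λ₁ = 5π²/2.65² ≈ 7.027.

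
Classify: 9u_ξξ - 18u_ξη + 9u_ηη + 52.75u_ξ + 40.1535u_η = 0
Parabolic (discriminant = 0).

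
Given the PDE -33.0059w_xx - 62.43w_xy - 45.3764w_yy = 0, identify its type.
The second-order coefficients are A = -33.0059, B = -62.43, C = -45.3764. Since B² - 4AC = -2093.25078304 < 0, this is an elliptic PDE.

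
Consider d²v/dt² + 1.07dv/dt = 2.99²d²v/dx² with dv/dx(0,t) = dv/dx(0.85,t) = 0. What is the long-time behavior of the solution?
As t → ∞, v → constant (steady state). Damping (γ=1.07) dissipates the nonconstant modes; with Neumann BCs the spatial average obeys M''+γM'=0 and tends to a finite limit.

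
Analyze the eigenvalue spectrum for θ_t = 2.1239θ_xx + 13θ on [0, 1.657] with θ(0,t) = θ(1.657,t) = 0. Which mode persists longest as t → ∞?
Eigenvalues: λₙ = 2.1239n²π²/1.657² - 13.
First three modes:
  n=1: λ₁ = 2.1239π²/1.657² - 13 ≈ -5.365
  n=2: λ₂ = 8.4956π²/1.657² - 13 ≈ 17.539
  n=3: λ₃ = 19.1151π²/1.657² - 13 ≈ 55.712
Since 2.1239π²/1.657² ≈ 7.635 < 13, λ₁ < 0.
The n=1 mode grows fastest (−λₙ is largest for n=1) → dominates.
Asymptotic: θ ~ c₁ sin(πx/1.657) e^{5.365t} (exponential growth at rate −λ₁ ≈ 5.365).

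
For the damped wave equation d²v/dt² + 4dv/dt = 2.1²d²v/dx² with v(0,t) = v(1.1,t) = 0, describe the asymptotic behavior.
v → 0. Damping (γ=4) dissipates energy; oscillations decay exponentially.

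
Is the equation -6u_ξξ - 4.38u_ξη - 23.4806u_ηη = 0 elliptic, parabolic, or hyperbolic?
Computing B² - 4AC with A = -6, B = -4.38, C = -23.4806: discriminant = -544.35 (negative). Answer: elliptic.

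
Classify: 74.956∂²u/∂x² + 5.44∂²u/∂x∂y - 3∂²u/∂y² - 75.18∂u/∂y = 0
Hyperbolic (discriminant = 929.0656).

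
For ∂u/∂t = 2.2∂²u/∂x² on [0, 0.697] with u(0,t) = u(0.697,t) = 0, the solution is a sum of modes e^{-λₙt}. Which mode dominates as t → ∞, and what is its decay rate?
Eigenvalues: λₙ = 2.2n²π²/0.697².
First three modes:
  n=1: λ₁ = 2.2π²/0.697² ≈ 44.695
  n=2: λ₂ = 8.8π²/0.697² ≈ 178.779 (4× faster decay)
  n=3: λ₃ = 19.8π²/0.697² ≈ 402.253 (9× faster decay)
As t → ∞, higher modes decay exponentially faster. The n=1 mode dominates: u ~ c₁ sin(πx/0.697) e^{-λ₁t}.
Decay rate: λ₁ = 2.2π²/0.697² ≈ 44.695.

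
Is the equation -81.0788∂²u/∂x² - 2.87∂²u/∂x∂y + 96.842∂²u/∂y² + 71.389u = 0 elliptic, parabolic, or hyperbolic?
Computing B² - 4AC with A = -81.0788, B = -2.87, C = 96.842: discriminant = 31415.5694984 (positive). Answer: hyperbolic.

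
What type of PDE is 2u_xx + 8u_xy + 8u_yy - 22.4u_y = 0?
With A = 2, B = 8, C = 8, the discriminant is 0. This is a parabolic PDE.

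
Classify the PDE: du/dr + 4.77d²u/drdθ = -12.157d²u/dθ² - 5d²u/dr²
Rewriting in standard form: 5d²u/dr² + 4.77d²u/drdθ + 12.157d²u/dθ² + du/dr = 0. A = 5, B = 4.77, C = 12.157. Discriminant B² - 4AC = -220.3871. Since -220.3871 < 0, elliptic.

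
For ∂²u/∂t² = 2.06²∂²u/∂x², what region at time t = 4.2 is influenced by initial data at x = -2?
Domain of influence: [-10.652, 6.652]. Data at x = -2 spreads outward at speed 2.06.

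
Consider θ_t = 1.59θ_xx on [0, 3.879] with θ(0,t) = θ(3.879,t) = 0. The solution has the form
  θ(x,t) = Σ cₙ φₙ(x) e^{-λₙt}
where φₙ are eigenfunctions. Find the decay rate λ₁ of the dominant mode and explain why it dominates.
Eigenvalues: λₙ = 1.59n²π²/3.879².
First three modes:
  n=1: λ₁ = 1.59π²/3.879² ≈ 1.043
  n=2: λ₂ = 6.36π²/3.879² ≈ 4.172 (4× faster decay)
  n=3: λ₃ = 14.31π²/3.879² ≈ 9.386 (9× faster decay)
As t → ∞, higher modes decay exponentially faster. The n=1 mode dominates: θ ~ c₁ sin(πx/3.879) e^{-λ₁t}.
Decay rate: λ₁ = 1.59π²/3.879² ≈ 1.043.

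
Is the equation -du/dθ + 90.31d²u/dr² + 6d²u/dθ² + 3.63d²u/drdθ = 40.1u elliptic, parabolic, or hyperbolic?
Rewriting in standard form: 90.31d²u/dr² + 3.63d²u/drdθ + 6d²u/dθ² - du/dθ - 40.1u = 0. Computing B² - 4AC with A = 90.31, B = 3.63, C = 6: discriminant = -2154.2631 (negative). Answer: elliptic.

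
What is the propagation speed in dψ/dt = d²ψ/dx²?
Infinite. The heat equation is parabolic, not hyperbolic, so disturbances propagate instantly.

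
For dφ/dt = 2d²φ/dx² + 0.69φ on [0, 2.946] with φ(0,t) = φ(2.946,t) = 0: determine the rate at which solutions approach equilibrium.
Eigenvalues: λₙ = 2n²π²/2.946² - 0.69.
First three modes:
  n=1: λ₁ = 2π²/2.946² - 0.69 ≈ 1.584
  n=2: λ₂ = 8π²/2.946² - 0.69 ≈ 8.408
  n=3: λ₃ = 18π²/2.946² - 0.69 ≈ 19.779
Since 2π²/2.946² ≈ 2.274 > 0.69, all λₙ > 0.
The n=1 mode decays slowest → dominates as t → ∞.
Asymptotic: φ ~ c₁ sin(πx/2.946) e^{-λ₁t} with decay rate λ₁ ≈ 1.584.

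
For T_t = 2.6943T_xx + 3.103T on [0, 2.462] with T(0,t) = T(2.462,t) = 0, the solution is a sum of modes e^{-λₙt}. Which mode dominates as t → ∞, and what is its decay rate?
Eigenvalues: λₙ = 2.6943n²π²/2.462² - 3.103.
First three modes:
  n=1: λ₁ = 2.6943π²/2.462² - 3.103 ≈ 1.284
  n=2: λ₂ = 10.7772π²/2.462² - 3.103 ≈ 14.445
  n=3: λ₃ = 24.2487π²/2.462² - 3.103 ≈ 36.38
Since 2.6943π²/2.462² ≈ 4.387 > 3.103, all λₙ > 0.
The n=1 mode decays slowest → dominates as t → ∞.
Asymptotic: T ~ c₁ sin(πx/2.462) e^{-λ₁t} with decay rate λ₁ ≈ 1.284.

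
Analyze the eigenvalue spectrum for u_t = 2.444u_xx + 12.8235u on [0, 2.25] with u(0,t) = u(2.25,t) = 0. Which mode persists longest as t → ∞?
Eigenvalues: λₙ = 2.444n²π²/2.25² - 12.8235.
First three modes:
  n=1: λ₁ = 2.444π²/2.25² - 12.8235 ≈ -8.059
  n=2: λ₂ = 9.776π²/2.25² - 12.8235 ≈ 6.235
  n=3: λ₃ = 21.996π²/2.25² - 12.8235 ≈ 30.059
Since 2.444π²/2.25² ≈ 4.765 < 12.8235, λ₁ < 0.
The n=1 mode grows fastest (−λₙ is largest for n=1) → dominates.
Asymptotic: u ~ c₁ sin(πx/2.25) e^{8.059t} (exponential growth at rate −λ₁ ≈ 8.059).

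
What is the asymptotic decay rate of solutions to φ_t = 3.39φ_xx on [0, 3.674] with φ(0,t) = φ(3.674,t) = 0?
Eigenvalues: λₙ = 3.39n²π²/3.674².
First three modes:
  n=1: λ₁ = 3.39π²/3.674² ≈ 2.479
  n=2: λ₂ = 13.56π²/3.674² ≈ 9.915 (4× faster decay)
  n=3: λ₃ = 30.51π²/3.674² ≈ 22.308 (9× faster decay)
As t → ∞, higher modes decay exponentially faster. The n=1 mode dominates: φ ~ c₁ sin(πx/3.674) e^{-λ₁t}.
Decay rate: λ₁ = 3.39π²/3.674² ≈ 2.479.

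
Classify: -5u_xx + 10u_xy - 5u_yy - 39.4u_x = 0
Parabolic (discriminant = 0).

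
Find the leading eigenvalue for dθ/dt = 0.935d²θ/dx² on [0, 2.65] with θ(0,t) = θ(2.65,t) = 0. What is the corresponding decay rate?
Eigenvalues: λₙ = 0.935n²π²/2.65².
First three modes:
  n=1: λ₁ = 0.935π²/2.65² ≈ 1.314
  n=2: λ₂ = 3.74π²/2.65² ≈ 5.256 (4× faster decay)
  n=3: λ₃ = 8.415π²/2.65² ≈ 11.827 (9× faster decay)
As t → ∞, higher modes decay exponentially faster. The n=1 mode dominates: θ ~ c₁ sin(πx/2.65) e^{-λ₁t}.
Decay rate: λ₁ = 0.935π²/2.65² ≈ 1.314.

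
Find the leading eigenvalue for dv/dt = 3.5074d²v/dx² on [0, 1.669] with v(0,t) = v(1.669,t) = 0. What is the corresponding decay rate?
Eigenvalues: λₙ = 3.5074n²π²/1.669².
First three modes:
  n=1: λ₁ = 3.5074π²/1.669² ≈ 12.427
  n=2: λ₂ = 14.0296π²/1.669² ≈ 49.709 (4× faster decay)
  n=3: λ₃ = 31.5666π²/1.669² ≈ 111.845 (9× faster decay)
As t → ∞, higher modes decay exponentially faster. The n=1 mode dominates: v ~ c₁ sin(πx/1.669) e^{-λ₁t}.
Decay rate: λ₁ = 3.5074π²/1.669² ≈ 12.427.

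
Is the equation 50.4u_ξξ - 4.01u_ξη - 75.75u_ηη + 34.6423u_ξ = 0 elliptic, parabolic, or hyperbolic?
Computing B² - 4AC with A = 50.4, B = -4.01, C = -75.75: discriminant = 15287.2801 (positive). Answer: hyperbolic.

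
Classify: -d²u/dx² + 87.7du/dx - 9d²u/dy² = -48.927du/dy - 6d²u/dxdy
Rewriting in standard form: -d²u/dx² + 6d²u/dxdy - 9d²u/dy² + 87.7du/dx + 48.927du/dy = 0. Parabolic (discriminant = 0).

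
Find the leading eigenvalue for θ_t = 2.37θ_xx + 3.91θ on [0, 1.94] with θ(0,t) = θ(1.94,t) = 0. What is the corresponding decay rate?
Eigenvalues: λₙ = 2.37n²π²/1.94² - 3.91.
First three modes:
  n=1: λ₁ = 2.37π²/1.94² - 3.91 ≈ 2.305
  n=2: λ₂ = 9.48π²/1.94² - 3.91 ≈ 20.95
  n=3: λ₃ = 21.33π²/1.94² - 3.91 ≈ 52.025
Since 2.37π²/1.94² ≈ 6.215 > 3.91, all λₙ > 0.
The n=1 mode decays slowest → dominates as t → ∞.
Asymptotic: θ ~ c₁ sin(πx/1.94) e^{-λ₁t} with decay rate λ₁ ≈ 2.305.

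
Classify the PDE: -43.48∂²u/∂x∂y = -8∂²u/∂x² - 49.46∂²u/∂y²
Rewriting in standard form: 8∂²u/∂x² - 43.48∂²u/∂x∂y + 49.46∂²u/∂y² = 0. A = 8, B = -43.48, C = 49.46. Discriminant B² - 4AC = 307.7904. Since 307.7904 > 0, hyperbolic.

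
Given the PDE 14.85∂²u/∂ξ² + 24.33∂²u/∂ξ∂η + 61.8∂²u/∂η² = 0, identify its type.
The second-order coefficients are A = 14.85, B = 24.33, C = 61.8. Since B² - 4AC = -3078.9711 < 0, this is an elliptic PDE.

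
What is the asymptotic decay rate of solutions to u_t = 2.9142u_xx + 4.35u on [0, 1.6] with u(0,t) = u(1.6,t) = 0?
Eigenvalues: λₙ = 2.9142n²π²/1.6² - 4.35.
First three modes:
  n=1: λ₁ = 2.9142π²/1.6² - 4.35 ≈ 6.885
  n=2: λ₂ = 11.6568π²/1.6² - 4.35 ≈ 40.591
  n=3: λ₃ = 26.2278π²/1.6² - 4.35 ≈ 96.766
Since 2.9142π²/1.6² ≈ 11.235 > 4.35, all λₙ > 0.
The n=1 mode decays slowest → dominates as t → ∞.
Asymptotic: u ~ c₁ sin(πx/1.6) e^{-λ₁t} with decay rate λ₁ ≈ 6.885.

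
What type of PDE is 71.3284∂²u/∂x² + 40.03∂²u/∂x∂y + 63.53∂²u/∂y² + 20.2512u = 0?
With A = 71.3284, B = 40.03, C = 63.53, the discriminant is -16523.572108. This is an elliptic PDE.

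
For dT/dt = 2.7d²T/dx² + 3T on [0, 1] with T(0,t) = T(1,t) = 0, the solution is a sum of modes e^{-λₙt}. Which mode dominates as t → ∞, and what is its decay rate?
Eigenvalues: λₙ = 2.7n²π²/1² - 3.
First three modes:
  n=1: λ₁ = 2.7π² - 3 ≈ 23.648
  n=2: λ₂ = 10.8π² - 3 ≈ 103.592
  n=3: λ₃ = 24.3π² - 3 ≈ 236.831
Since 2.7π² ≈ 26.648 > 3, all λₙ > 0.
The n=1 mode decays slowest → dominates as t → ∞.
Asymptotic: T ~ c₁ sin(πx/1) e^{-λ₁t} with decay rate λ₁ ≈ 23.648.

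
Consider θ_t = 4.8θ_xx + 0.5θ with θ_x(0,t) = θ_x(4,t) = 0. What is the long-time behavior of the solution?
As t → ∞, θ grows unboundedly. With Neumann BCs the constant mode has diffusion eigenvalue 0, so any r > 0 makes it grow like e^(0.5t); solution grows exponentially.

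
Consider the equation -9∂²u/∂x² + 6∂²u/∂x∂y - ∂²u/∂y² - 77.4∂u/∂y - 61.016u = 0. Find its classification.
Parabolic. (A = -9, B = 6, C = -1 gives B² - 4AC = 0.)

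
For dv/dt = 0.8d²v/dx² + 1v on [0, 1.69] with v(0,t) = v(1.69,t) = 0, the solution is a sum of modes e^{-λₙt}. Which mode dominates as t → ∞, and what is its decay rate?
Eigenvalues: λₙ = 0.8n²π²/1.69² - 1.
First three modes:
  n=1: λ₁ = 0.8π²/1.69² - 1 ≈ 1.764
  n=2: λ₂ = 3.2π²/1.69² - 1 ≈ 10.058
  n=3: λ₃ = 7.2π²/1.69² - 1 ≈ 23.88
Since 0.8π²/1.69² ≈ 2.764 > 1, all λₙ > 0.
The n=1 mode decays slowest → dominates as t → ∞.
Asymptotic: v ~ c₁ sin(πx/1.69) e^{-λ₁t} with decay rate λ₁ ≈ 1.764.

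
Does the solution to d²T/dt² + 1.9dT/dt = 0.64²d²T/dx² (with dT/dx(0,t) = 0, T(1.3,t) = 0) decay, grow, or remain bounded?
T → 0. Damping (γ=1.9) dissipates energy; oscillations decay exponentially.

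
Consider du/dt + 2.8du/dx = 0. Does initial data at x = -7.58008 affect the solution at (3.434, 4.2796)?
No. Only data at x = -8.54888 affects (3.434, 4.2796). Advection has one-way propagation along characteristics.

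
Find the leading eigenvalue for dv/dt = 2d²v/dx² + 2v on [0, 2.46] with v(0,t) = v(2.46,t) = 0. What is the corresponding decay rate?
Eigenvalues: λₙ = 2n²π²/2.46² - 2.
First three modes:
  n=1: λ₁ = 2π²/2.46² - 2 ≈ 1.262
  n=2: λ₂ = 8π²/2.46² - 2 ≈ 11.047
  n=3: λ₃ = 18π²/2.46² - 2 ≈ 27.356
Since 2π²/2.46² ≈ 3.262 > 2, all λₙ > 0.
The n=1 mode decays slowest → dominates as t → ∞.
Asymptotic: v ~ c₁ sin(πx/2.46) e^{-λ₁t} with decay rate λ₁ ≈ 1.262.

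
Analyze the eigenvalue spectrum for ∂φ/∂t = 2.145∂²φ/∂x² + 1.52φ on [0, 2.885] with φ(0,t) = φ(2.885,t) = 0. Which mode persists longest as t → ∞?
Eigenvalues: λₙ = 2.145n²π²/2.885² - 1.52.
First three modes:
  n=1: λ₁ = 2.145π²/2.885² - 1.52 ≈ 1.024
  n=2: λ₂ = 8.58π²/2.885² - 1.52 ≈ 8.654
  n=3: λ₃ = 19.305π²/2.885² - 1.52 ≈ 21.372
Since 2.145π²/2.885² ≈ 2.544 > 1.52, all λₙ > 0.
The n=1 mode decays slowest → dominates as t → ∞.
Asymptotic: φ ~ c₁ sin(πx/2.885) e^{-λ₁t} with decay rate λ₁ ≈ 1.024.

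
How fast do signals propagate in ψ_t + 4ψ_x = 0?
Speed = 4. Information travels along x - 4t = const (rightward).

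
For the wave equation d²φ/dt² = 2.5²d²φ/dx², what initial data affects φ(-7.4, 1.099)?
Domain of dependence: [-10.1475, -4.6525]. Signals travel at speed 2.5, so data within |x - -7.4| ≤ 2.5·1.099 = 2.7475 can reach the point.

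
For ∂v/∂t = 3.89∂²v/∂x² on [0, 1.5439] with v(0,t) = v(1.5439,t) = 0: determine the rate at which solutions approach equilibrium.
Eigenvalues: λₙ = 3.89n²π²/1.5439².
First three modes:
  n=1: λ₁ = 3.89π²/1.5439² ≈ 16.107
  n=2: λ₂ = 15.56π²/1.5439² ≈ 64.427 (4× faster decay)
  n=3: λ₃ = 35.01π²/1.5439² ≈ 144.962 (9× faster decay)
As t → ∞, higher modes decay exponentially faster. The n=1 mode dominates: v ~ c₁ sin(πx/1.5439) e^{-λ₁t}.
Decay rate: λ₁ = 3.89π²/1.5439² ≈ 16.107.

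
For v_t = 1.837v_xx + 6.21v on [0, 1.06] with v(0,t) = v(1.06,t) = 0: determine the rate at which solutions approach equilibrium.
Eigenvalues: λₙ = 1.837n²π²/1.06² - 6.21.
First three modes:
  n=1: λ₁ = 1.837π²/1.06² - 6.21 ≈ 9.926
  n=2: λ₂ = 7.348π²/1.06² - 6.21 ≈ 58.334
  n=3: λ₃ = 16.533π²/1.06² - 6.21 ≈ 139.014
Since 1.837π²/1.06² ≈ 16.136 > 6.21, all λₙ > 0.
The n=1 mode decays slowest → dominates as t → ∞.
Asymptotic: v ~ c₁ sin(πx/1.06) e^{-λ₁t} with decay rate λ₁ ≈ 9.926.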